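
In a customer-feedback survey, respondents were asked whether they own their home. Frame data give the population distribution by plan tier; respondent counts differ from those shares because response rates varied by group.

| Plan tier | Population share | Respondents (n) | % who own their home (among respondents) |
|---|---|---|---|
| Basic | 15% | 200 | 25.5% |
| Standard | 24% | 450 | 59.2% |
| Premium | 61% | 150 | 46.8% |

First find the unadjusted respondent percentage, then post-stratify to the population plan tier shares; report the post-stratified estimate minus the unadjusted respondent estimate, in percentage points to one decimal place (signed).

-1.9 percentage points

Without adjustment, the pooled respondent share is:
  (200/800)×25.5 + (450/800)×59.2 + (150/800)×46.8 = 48.45%
Reweighting by population plan tier shares:
  0.15×25.5 + 0.24×59.2 + 0.61×46.8 = 46.581%
Difference = 46.581 − 48.45 = -1.869 pp.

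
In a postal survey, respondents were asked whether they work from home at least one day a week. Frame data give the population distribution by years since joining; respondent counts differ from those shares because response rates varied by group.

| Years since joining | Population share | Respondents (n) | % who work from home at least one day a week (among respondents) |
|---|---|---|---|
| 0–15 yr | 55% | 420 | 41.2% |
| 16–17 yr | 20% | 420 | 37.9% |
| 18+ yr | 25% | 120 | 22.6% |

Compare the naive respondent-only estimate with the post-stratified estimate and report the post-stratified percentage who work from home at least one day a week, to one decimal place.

Unadjusted (pooled respondent) estimate weights by respondent counts:
  (420/960)×41.2 + (420/960)×37.9 + (120/960)×22.6 = 37.4312%
Post-stratified estimate weights by population shares:
  0.55×41.2 + 0.2×37.9 + 0.25×22.6 = 35.89%

35.9%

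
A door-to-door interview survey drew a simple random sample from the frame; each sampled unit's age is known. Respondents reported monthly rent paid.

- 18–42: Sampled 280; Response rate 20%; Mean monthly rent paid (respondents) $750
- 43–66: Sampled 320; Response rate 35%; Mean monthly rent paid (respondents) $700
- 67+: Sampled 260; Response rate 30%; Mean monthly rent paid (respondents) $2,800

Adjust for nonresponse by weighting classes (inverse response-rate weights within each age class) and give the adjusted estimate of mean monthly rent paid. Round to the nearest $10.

$1,350

Inverse-response-rate weighting restores each class to its sampled count, so class totals weight by n_sampled:
  18–42: 280 × 750 = 210,000
  43–66: 320 × 700 = 224,000
  67+: 260 × 2800 = 728,000
Adjusted estimate = 1,162,000 / 860 = 1351.16 → $1,350.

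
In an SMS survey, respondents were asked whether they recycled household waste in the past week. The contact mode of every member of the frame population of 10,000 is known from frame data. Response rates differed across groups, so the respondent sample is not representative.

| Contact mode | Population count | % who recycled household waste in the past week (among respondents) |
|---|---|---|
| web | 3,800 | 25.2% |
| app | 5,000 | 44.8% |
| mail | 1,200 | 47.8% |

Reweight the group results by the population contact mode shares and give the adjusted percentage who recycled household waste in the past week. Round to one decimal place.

Each cell contributes population-share × respondent value:
  web: (3,800/10,000) × 25.2 = 9.576
  app: (5,000/10,000) × 44.8 = 22.4
  mail: (1,200/10,000) × 47.8 = 5.736
Post-stratified estimate = 37.712 → 37.7%.

37.7%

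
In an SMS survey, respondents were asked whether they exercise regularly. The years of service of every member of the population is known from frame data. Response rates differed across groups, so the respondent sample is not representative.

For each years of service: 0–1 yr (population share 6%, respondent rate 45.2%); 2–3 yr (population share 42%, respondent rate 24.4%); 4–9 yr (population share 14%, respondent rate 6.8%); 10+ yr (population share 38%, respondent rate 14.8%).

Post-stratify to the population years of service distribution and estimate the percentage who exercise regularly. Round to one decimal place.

Post-stratification weights by population share, not respondent share:
  0–1 yr: 0.06 × 45.2 = 2.712
  2–3 yr: 0.42 × 24.4 = 10.248
  4–9 yr: 0.14 × 6.8 = 0.952
  10+ yr: 0.38 × 14.8 = 5.624
Post-stratified estimate = 19.536 → 19.5%.

19.5%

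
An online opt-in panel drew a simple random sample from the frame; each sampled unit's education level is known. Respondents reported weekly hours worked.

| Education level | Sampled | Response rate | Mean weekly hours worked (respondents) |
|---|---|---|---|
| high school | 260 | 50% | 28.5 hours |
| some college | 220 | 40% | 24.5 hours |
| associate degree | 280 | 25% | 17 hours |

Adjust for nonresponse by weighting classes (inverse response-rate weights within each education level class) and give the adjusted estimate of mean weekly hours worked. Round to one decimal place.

Inverse-response-rate weighting restores each class to its sampled count, so class totals weight by n_sampled:
  high school: 260 × 28.5 = 7410
  some college: 220 × 24.5 = 5390
  associate degree: 280 × 17 = 4760
Adjusted estimate = 17,560 / 760 = 23.1053 → 23.1.

23.1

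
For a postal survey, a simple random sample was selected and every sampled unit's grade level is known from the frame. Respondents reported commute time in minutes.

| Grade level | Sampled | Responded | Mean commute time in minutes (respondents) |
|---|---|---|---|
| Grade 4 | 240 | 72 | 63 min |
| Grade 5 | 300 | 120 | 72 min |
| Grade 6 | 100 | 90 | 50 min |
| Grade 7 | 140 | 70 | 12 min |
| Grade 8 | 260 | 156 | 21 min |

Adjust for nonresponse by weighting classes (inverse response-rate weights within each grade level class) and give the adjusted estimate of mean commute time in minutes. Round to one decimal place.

Response rates by class: Grade 4 72/240 = 30%, Grade 5 120/300 = 40%, Grade 6 90/100 = 90%, Grade 7 70/140 = 50%, Grade 8 156/260 = 60%.
Inverse-response-rate weighting restores each class to its sampled count, so class totals weight by n_sampled:
  Grade 4: 240 × 63 = 15,120
  Grade 5: 300 × 72 = 21,600
  Grade 6: 100 × 50 = 5000
  Grade 7: 140 × 12 = 1680
  Grade 8: 260 × 21 = 5460
Adjusted estimate = 48,860 / 1,040 = 46.9808 → 47.0.

47.0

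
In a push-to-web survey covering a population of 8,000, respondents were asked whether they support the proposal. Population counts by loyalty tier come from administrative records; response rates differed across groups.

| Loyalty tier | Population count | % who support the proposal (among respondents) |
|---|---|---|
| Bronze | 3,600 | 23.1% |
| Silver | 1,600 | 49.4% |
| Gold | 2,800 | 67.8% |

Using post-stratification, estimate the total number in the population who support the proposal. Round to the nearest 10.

3,520

Apply each group's respondent rate to its population count:
  Bronze: 3,600 × 23.1% = 831.6
  Silver: 1,600 × 49.4% = 790.4
  Gold: 2,800 × 67.8% = 1898.4
Estimated total = 3520.4 → 3,520.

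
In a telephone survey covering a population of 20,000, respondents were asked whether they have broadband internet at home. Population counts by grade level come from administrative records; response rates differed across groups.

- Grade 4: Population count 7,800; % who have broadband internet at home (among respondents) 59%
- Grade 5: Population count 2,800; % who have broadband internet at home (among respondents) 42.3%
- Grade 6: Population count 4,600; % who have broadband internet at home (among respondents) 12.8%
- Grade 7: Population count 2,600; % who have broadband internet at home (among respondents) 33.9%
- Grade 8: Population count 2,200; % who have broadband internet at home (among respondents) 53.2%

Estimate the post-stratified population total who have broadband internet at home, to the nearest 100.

8,400

Each cell contributes its population count × the respondent rate:
  Grade 4: 7,800 × 59% = 4602
  Grade 5: 2,800 × 42.3% = 1184.4
  Grade 6: 4,600 × 12.8% = 588.8
  Grade 7: 2,600 × 33.9% = 881.4
  Grade 8: 2,200 × 53.2% = 1170.4
Estimated total = 8427 → 8,400.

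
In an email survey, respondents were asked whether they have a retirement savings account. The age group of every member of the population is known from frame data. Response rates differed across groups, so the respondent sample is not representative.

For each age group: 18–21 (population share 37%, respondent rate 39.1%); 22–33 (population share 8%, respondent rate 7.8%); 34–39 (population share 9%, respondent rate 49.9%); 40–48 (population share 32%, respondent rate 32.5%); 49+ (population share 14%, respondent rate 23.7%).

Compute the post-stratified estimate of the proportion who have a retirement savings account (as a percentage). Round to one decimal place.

33.3%

Each cell contributes population-share × respondent value:
  18–21: 0.37 × 39.1 = 14.467
  22–33: 0.08 × 7.8 = 0.624
  34–39: 0.09 × 49.9 = 4.491
  40–48: 0.32 × 32.5 = 10.4
  49+: 0.14 × 23.7 = 3.318
Post-stratified estimate = 33.3 → 33.3%.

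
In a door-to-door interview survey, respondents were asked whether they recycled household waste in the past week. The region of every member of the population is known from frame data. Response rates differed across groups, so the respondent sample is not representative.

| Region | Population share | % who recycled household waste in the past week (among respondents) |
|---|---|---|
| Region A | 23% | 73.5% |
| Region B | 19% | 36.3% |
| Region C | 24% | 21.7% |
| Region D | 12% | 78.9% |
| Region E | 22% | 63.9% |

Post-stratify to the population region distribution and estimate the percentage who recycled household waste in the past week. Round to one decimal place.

52.5%

Post-stratification weights by population share, not respondent share:
  Region A: 0.23 × 73.5 = 16.905
  Region B: 0.19 × 36.3 = 6.897
  Region C: 0.24 × 21.7 = 5.208
  Region D: 0.12 × 78.9 = 9.468
  Region E: 0.22 × 63.9 = 14.058
Post-stratified estimate = 52.536 → 52.5%.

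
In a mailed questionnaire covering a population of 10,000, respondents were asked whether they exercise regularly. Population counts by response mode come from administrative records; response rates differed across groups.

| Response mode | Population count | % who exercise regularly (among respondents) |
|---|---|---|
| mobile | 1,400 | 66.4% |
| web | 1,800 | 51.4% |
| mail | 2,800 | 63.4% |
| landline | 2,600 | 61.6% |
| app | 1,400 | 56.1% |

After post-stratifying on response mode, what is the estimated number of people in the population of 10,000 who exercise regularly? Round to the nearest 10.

6,020

Apply each group's respondent rate to its population count:
  mobile: 1,400 × 66.4% = 929.6
  web: 1,800 × 51.4% = 925.2
  mail: 2,800 × 63.4% = 1775.2
  landline: 2,600 × 61.6% = 1601.6
  app: 1,400 × 56.1% = 785.4
Estimated total = 6017 → 6,020.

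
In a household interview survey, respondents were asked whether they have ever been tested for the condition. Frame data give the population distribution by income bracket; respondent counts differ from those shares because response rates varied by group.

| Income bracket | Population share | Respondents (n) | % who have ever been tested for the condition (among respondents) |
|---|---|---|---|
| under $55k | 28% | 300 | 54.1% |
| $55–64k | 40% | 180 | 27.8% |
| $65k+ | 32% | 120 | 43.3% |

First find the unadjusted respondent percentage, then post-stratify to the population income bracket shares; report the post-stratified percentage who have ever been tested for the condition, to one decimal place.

40.1%

Without adjustment, the pooled respondent share is:
  (300/600)×54.1 + (180/600)×27.8 + (120/600)×43.3 = 44.05%
Reweighting by population income bracket shares:
  0.28×54.1 + 0.4×27.8 + 0.32×43.3 = 40.124%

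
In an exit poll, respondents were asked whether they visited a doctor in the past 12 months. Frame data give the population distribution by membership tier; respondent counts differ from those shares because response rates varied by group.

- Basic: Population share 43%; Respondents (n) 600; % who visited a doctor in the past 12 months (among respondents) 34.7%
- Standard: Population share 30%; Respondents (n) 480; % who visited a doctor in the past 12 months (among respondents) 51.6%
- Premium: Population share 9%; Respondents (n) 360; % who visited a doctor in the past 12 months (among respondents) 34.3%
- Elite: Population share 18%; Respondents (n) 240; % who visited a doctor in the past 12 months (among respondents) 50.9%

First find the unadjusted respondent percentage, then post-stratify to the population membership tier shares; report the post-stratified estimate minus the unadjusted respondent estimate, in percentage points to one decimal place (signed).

Naive respondent-only estimate (weights = respondent counts):
  (600/1680)×34.7 + (480/1680)×51.6 + (360/1680)×34.3 + (240/1680)×50.9 = 41.7571%
Reweighting by population membership tier shares:
  0.43×34.7 + 0.3×51.6 + 0.09×34.3 + 0.18×50.9 = 42.65%
Difference = 42.65 − 41.7571 = 0.8929 pp.

+0.9 percentage points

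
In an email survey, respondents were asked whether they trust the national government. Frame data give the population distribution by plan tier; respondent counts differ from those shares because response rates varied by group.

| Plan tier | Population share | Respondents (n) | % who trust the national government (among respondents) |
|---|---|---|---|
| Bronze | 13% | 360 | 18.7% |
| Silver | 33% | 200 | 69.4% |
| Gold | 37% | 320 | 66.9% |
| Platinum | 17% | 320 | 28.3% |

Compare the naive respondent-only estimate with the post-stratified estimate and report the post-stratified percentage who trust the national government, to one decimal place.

54.9%

Without adjustment, the pooled respondent share is:
  (360/1200)×18.7 + (200/1200)×69.4 + (320/1200)×66.9 + (320/1200)×28.3 = 42.5633%
Post-stratifying to population shares instead:
  0.13×18.7 + 0.33×69.4 + 0.37×66.9 + 0.17×28.3 = 54.897%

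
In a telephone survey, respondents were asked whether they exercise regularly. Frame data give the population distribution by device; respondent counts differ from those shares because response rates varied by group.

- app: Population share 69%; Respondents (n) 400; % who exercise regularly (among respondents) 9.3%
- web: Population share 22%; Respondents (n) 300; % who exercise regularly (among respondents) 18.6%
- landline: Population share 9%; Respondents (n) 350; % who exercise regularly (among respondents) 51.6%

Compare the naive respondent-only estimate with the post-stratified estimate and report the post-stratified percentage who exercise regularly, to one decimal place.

15.2%

Unadjusted (pooled respondent) estimate weights by respondent counts:
  (400/1050)×9.3 + (300/1050)×18.6 + (350/1050)×51.6 = 26.0571%
Reweighting by population device shares:
  0.69×9.3 + 0.22×18.6 + 0.09×51.6 = 15.153%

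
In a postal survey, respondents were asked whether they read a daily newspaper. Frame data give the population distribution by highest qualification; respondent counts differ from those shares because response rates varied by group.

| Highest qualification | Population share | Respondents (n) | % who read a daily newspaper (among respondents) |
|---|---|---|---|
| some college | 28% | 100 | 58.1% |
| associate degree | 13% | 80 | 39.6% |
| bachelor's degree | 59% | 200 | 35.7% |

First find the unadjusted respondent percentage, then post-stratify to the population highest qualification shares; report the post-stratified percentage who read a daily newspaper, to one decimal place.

Without adjustment, the pooled respondent share is:
  (100/380)×58.1 + (80/380)×39.6 + (200/380)×35.7 = 42.4158%
Post-stratified estimate weights by population shares:
  0.28×58.1 + 0.13×39.6 + 0.59×35.7 = 42.479%

42.5%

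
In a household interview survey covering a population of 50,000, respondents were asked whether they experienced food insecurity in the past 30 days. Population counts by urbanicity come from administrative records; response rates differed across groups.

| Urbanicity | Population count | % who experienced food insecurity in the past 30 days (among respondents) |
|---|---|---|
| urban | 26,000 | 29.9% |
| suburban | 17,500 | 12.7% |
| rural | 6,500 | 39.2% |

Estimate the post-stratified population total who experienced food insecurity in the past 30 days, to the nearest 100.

Each cell contributes its population count × the respondent rate:
  urban: 26,000 × 29.9% = 7774
  suburban: 17,500 × 12.7% = 2222.5
  rural: 6,500 × 39.2% = 2548
Estimated total = 12544.5 → 12,500.

12,500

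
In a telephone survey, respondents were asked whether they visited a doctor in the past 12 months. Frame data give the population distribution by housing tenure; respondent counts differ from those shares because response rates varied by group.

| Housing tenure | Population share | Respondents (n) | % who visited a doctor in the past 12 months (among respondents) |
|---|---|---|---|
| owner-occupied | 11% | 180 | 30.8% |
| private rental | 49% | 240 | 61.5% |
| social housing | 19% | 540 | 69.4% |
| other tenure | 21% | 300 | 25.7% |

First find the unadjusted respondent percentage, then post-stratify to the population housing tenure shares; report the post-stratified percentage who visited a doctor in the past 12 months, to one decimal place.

52.1%

Without adjustment, the pooled respondent share is:
  (180/1260)×30.8 + (240/1260)×61.5 + (540/1260)×69.4 + (300/1260)×25.7 = 51.9762%
Reweighting by population housing tenure shares:
  0.11×30.8 + 0.49×61.5 + 0.19×69.4 + 0.21×25.7 = 52.106%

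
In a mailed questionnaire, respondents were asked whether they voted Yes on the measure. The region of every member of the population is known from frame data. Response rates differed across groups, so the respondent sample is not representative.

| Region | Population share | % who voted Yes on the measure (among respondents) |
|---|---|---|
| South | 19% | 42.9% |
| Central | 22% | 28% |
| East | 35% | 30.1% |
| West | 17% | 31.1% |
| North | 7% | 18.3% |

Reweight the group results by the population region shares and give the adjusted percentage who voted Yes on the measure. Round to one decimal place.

31.4%

Each cell contributes population-share × respondent value:
  South: 0.19 × 42.9 = 8.151
  Central: 0.22 × 28 = 6.16
  East: 0.35 × 30.1 = 10.535
  West: 0.17 × 31.1 = 5.287
  North: 0.07 × 18.3 = 1.281
Post-stratified estimate = 31.414 → 31.4%.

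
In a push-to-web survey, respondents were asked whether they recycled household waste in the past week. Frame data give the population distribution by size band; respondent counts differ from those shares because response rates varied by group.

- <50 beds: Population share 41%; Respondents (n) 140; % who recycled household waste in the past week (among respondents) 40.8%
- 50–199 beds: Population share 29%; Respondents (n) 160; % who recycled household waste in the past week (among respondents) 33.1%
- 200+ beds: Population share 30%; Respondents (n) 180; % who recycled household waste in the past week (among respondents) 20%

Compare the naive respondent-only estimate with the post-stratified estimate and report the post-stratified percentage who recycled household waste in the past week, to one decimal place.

Naive respondent-only estimate (weights = respondent counts):
  (140/480)×40.8 + (160/480)×33.1 + (180/480)×20 = 30.4333%
Post-stratified estimate weights by population shares:
  0.41×40.8 + 0.29×33.1 + 0.3×20 = 32.327%

32.3%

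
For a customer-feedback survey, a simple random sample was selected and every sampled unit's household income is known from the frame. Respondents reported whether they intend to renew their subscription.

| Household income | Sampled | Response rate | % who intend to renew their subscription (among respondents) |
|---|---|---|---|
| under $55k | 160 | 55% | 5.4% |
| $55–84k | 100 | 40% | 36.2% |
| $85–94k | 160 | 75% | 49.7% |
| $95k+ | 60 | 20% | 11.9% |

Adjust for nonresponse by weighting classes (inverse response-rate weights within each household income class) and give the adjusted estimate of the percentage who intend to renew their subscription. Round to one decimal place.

Weighting each respondent by the inverse class response rate inflates each class back to its sampled size, so the class weight is n_sampled:
  under $55k: 160 × 5.4 = 864
  $55–84k: 100 × 36.2 = 3620
  $85–94k: 160 × 49.7 = 7952
  $95k+: 60 × 11.9 = 714
Adjusted estimate = 13,150 / 480 = 27.3958 → 27.4%.

27.4%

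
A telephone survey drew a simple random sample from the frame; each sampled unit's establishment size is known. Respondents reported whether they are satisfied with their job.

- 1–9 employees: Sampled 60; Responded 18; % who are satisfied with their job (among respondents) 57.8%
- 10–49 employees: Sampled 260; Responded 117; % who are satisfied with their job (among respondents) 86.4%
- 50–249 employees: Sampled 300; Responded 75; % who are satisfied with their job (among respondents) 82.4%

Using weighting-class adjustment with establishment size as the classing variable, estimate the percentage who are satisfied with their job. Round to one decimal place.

81.7%

Response rates by class: 1–9 employees 18/60 = 30%, 10–49 employees 117/260 = 45%, 50–249 employees 75/300 = 25%.
With weight = n_sampled/n_responded per class, the weighted class total is n_sampled:
  1–9 employees: 60 × 57.8 = 3468
  10–49 employees: 260 × 86.4 = 22,464
  50–249 employees: 300 × 82.4 = 24,720
Adjusted estimate = 50,652 / 620 = 81.6968 → 81.7%.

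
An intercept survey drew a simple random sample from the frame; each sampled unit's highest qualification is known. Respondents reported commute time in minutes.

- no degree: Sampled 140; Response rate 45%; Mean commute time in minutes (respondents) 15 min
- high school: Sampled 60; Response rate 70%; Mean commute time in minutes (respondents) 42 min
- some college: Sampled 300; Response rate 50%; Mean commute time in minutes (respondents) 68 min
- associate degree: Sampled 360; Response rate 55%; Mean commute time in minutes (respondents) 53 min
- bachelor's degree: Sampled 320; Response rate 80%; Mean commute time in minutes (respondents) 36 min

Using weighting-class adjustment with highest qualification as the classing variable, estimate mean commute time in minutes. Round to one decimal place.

Inverse-response-rate weighting restores each class to its sampled count, so class totals weight by n_sampled:
  no degree: 140 × 15 = 2100
  high school: 60 × 42 = 2520
  some college: 300 × 68 = 20,400
  associate degree: 360 × 53 = 19,080
  bachelor's degree: 320 × 36 = 11,520
Adjusted estimate = 55,620 / 1,180 = 47.1356 → 47.1.

47.1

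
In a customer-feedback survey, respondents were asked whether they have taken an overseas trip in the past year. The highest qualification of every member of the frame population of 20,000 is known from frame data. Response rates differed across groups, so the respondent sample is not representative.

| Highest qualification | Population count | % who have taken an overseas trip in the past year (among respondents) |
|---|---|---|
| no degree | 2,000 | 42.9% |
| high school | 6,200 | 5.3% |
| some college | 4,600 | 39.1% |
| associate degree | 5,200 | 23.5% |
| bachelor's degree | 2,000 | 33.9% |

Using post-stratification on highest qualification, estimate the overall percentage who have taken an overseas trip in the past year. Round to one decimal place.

Weight each group's respondent value by its population share:
  no degree: (2,000/20,000) × 42.9 = 4.29
  high school: (6,200/20,000) × 5.3 = 1.643
  some college: (4,600/20,000) × 39.1 = 8.993
  associate degree: (5,200/20,000) × 23.5 = 6.11
  bachelor's degree: (2,000/20,000) × 33.9 = 3.39
Post-stratified estimate = 24.426 → 24.4%.

24.4%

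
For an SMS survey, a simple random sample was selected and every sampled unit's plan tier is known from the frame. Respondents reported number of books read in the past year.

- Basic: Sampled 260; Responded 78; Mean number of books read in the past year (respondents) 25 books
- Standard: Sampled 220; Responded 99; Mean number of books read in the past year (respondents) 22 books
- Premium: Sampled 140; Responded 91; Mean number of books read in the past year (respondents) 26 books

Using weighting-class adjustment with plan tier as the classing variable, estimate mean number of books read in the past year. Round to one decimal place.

Response rates by class: Basic 78/260 = 30%, Standard 99/220 = 45%, Premium 91/140 = 65%.
With weight = n_sampled/n_responded per class, the weighted class total is n_sampled:
  Basic: 260 × 25 = 6500
  Standard: 220 × 22 = 4840
  Premium: 140 × 26 = 3640
Adjusted estimate = 14,980 / 620 = 24.1613 → 24.2.

24.2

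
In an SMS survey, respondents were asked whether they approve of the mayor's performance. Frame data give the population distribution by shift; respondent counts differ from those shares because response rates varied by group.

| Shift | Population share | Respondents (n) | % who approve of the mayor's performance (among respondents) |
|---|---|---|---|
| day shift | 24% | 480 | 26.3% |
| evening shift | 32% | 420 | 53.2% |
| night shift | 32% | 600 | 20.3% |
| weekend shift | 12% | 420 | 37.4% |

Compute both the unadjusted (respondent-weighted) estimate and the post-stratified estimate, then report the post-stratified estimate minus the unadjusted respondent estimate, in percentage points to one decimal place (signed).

Naive respondent-only estimate (weights = respondent counts):
  (480/1920)×26.3 + (420/1920)×53.2 + (600/1920)×20.3 + (420/1920)×37.4 = 32.7375%
Post-stratified estimate weights by population shares:
  0.24×26.3 + 0.32×53.2 + 0.32×20.3 + 0.12×37.4 = 34.32%
Difference = 34.32 − 32.7375 = 1.5825 pp.

+1.6 percentage points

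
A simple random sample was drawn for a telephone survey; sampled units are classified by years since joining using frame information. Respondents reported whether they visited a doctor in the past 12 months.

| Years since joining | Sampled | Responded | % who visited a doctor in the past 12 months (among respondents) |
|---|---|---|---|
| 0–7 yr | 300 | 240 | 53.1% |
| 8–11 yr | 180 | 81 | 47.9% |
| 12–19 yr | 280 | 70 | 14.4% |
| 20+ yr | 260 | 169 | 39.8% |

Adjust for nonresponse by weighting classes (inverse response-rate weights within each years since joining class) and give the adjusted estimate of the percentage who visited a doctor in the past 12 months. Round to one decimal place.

38.2%

Response rates by class: 0–7 yr 240/300 = 80%, 8–11 yr 81/180 = 45%, 12–19 yr 70/280 = 25%, 20+ yr 169/260 = 65%.
Weighting each respondent by the inverse class response rate inflates each class back to its sampled size, so the class weight is n_sampled:
  0–7 yr: 300 × 53.1 = 15,930
  8–11 yr: 180 × 47.9 = 8622
  12–19 yr: 280 × 14.4 = 4032
  20+ yr: 260 × 39.8 = 10,348
Adjusted estimate = 38,932 / 1,020 = 38.1686 → 38.2%.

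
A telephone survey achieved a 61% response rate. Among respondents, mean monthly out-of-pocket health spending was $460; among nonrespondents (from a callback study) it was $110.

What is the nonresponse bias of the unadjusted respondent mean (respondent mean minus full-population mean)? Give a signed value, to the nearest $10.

+$140

Nonresponse fraction = 1 − 0.61 = 0.39.
Bias = (nonresponse fraction) × (respondent mean − nonrespondent mean)
     = 0.39 × (460 − 110) = 0.39 × 350 = 136.5.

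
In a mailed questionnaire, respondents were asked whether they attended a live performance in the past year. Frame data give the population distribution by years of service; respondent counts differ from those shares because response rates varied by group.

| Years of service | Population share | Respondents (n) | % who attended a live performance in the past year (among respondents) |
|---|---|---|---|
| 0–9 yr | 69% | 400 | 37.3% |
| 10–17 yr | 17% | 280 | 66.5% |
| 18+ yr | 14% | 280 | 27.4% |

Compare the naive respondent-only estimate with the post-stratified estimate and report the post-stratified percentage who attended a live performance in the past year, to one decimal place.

40.9%

Without adjustment, the pooled respondent share is:
  (400/960)×37.3 + (280/960)×66.5 + (280/960)×27.4 = 42.9292%
Post-stratified estimate weights by population shares:
  0.69×37.3 + 0.17×66.5 + 0.14×27.4 = 40.878%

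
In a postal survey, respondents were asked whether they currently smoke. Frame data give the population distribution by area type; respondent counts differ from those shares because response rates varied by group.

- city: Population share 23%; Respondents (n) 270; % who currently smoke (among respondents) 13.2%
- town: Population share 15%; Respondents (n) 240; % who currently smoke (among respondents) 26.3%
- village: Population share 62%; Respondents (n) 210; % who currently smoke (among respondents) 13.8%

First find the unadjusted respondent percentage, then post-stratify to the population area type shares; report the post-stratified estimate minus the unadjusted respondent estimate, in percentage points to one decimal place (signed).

Naive respondent-only estimate (weights = respondent counts):
  (270/720)×13.2 + (240/720)×26.3 + (210/720)×13.8 = 17.7417%
Reweighting by population area type shares:
  0.23×13.2 + 0.15×26.3 + 0.62×13.8 = 15.537%
Difference = 15.537 − 17.7417 = -2.2047 pp.

-2.2 percentage points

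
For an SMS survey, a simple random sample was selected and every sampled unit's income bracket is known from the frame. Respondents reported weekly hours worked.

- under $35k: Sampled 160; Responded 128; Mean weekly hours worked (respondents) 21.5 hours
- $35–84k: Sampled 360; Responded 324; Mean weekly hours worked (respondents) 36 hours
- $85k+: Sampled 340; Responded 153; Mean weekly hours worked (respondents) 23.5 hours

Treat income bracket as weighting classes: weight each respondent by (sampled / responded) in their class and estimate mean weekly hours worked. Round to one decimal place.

Class response rates: under $35k 128/160 = 80%, $35–84k 324/360 = 90%, $85k+ 153/340 = 45%.
Weighting each respondent by the inverse class response rate inflates each class back to its sampled size, so the class weight is n_sampled:
  under $35k: 160 × 21.5 = 3440
  $35–84k: 360 × 36 = 12,960
  $85k+: 340 × 23.5 = 7990
Adjusted estimate = 24,390 / 860 = 28.3605 → 28.4.

28.4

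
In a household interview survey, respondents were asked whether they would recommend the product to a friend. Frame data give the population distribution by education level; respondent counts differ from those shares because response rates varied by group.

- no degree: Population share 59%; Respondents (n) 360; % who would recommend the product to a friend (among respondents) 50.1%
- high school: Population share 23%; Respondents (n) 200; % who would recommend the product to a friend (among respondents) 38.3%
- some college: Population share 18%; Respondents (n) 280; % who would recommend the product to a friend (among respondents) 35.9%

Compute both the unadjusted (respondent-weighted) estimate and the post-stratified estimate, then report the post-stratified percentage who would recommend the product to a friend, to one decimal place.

Unadjusted (pooled respondent) estimate weights by respondent counts:
  (360/840)×50.1 + (200/840)×38.3 + (280/840)×35.9 = 42.5571%
Reweighting by population education level shares:
  0.59×50.1 + 0.23×38.3 + 0.18×35.9 = 44.83%

44.8%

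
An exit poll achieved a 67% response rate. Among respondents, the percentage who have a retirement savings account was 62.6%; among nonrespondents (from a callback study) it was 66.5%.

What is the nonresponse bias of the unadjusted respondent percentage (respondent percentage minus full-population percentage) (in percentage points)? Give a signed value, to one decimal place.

Nonresponse fraction = 1 − 0.67 = 0.33.
Bias = (nonresponse fraction) × (respondent percentage − nonrespondent percentage)
     = 0.33 × (62.6 − 66.5) = 0.33 × -3.9 = -1.287.

-1.3 percentage points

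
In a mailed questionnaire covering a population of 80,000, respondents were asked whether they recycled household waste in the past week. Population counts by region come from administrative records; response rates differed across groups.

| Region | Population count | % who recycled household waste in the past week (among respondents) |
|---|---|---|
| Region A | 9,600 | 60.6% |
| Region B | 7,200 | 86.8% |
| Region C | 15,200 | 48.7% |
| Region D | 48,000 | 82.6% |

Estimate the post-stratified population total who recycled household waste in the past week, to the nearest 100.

Each cell contributes its population count × the respondent rate:
  Region A: 9,600 × 60.6% = 5817.6
  Region B: 7,200 × 86.8% = 6249.6
  Region C: 15,200 × 48.7% = 7402.4
  Region D: 48,000 × 82.6% = 39,648
Estimated total = 59117.6 → 59,100.

59,100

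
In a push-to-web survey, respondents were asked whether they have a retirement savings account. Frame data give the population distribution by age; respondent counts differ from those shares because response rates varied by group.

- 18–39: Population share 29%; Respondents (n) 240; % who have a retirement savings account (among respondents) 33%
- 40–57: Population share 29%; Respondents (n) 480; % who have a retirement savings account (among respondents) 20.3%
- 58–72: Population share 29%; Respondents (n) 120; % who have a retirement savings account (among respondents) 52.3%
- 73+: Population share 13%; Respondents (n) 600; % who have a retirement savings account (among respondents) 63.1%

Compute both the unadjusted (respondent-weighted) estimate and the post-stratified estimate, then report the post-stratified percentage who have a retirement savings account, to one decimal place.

Unadjusted (pooled respondent) estimate weights by respondent counts:
  (240/1440)×33 + (480/1440)×20.3 + (120/1440)×52.3 + (600/1440)×63.1 = 42.9167%
Reweighting by population age shares:
  0.29×33 + 0.29×20.3 + 0.29×52.3 + 0.13×63.1 = 38.827%

38.8%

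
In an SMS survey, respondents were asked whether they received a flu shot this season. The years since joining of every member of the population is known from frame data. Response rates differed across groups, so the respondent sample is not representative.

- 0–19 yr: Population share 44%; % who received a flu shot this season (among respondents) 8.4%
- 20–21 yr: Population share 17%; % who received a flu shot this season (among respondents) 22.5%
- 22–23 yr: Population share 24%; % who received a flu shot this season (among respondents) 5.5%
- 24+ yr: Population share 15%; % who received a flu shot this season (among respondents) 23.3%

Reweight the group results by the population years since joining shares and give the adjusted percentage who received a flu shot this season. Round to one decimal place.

Weight each group's respondent value by its population share:
  0–19 yr: 0.44 × 8.4 = 3.696
  20–21 yr: 0.17 × 22.5 = 3.825
  22–23 yr: 0.24 × 5.5 = 1.32
  24+ yr: 0.15 × 23.3 = 3.495
Post-stratified estimate = 12.336 → 12.3%.

12.3%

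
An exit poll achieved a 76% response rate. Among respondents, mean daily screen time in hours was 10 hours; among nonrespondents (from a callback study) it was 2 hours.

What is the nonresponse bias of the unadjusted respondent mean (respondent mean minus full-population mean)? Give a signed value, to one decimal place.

+1.9

Nonresponse fraction = 1 − 0.76 = 0.24.
Bias = (nonresponse fraction) × (respondent mean − nonrespondent mean)
     = 0.24 × (10 − 2) = 0.24 × 8 = 1.92.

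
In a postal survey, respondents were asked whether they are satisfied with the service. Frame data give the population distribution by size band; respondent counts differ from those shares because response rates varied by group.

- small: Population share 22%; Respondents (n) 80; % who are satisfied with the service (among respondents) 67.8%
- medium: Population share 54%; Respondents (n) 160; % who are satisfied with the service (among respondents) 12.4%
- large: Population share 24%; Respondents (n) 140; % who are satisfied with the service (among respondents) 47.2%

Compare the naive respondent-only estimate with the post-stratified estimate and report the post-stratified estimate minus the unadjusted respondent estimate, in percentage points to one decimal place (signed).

-3.9 percentage points

Unadjusted (pooled respondent) estimate weights by respondent counts:
  (80/380)×67.8 + (160/380)×12.4 + (140/380)×47.2 = 36.8842%
Reweighting by population size band shares:
  0.22×67.8 + 0.54×12.4 + 0.24×47.2 = 32.94%
Difference = 32.94 − 36.8842 = -3.9442 pp.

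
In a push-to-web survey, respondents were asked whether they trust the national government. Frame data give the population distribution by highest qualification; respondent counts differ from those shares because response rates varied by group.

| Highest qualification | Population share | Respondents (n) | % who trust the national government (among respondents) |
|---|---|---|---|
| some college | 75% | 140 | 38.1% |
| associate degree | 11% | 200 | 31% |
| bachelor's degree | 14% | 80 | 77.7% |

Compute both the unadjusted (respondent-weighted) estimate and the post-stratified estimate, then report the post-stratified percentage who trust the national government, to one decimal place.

Unadjusted (pooled respondent) estimate weights by respondent counts:
  (140/420)×38.1 + (200/420)×31 + (80/420)×77.7 = 42.2619%
Reweighting by population highest qualification shares:
  0.75×38.1 + 0.11×31 + 0.14×77.7 = 42.863%

42.9%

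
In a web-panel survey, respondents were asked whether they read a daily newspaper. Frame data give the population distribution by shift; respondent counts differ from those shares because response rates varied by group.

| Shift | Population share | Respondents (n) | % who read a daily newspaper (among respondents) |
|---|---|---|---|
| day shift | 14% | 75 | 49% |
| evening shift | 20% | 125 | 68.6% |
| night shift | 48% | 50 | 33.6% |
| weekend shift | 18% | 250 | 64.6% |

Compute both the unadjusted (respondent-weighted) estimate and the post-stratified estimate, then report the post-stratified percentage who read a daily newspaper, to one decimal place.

Without adjustment, the pooled respondent share is:
  (75/500)×49 + (125/500)×68.6 + (50/500)×33.6 + (250/500)×64.6 = 60.16%
Post-stratified estimate weights by population shares:
  0.14×49 + 0.2×68.6 + 0.48×33.6 + 0.18×64.6 = 48.336%

48.3%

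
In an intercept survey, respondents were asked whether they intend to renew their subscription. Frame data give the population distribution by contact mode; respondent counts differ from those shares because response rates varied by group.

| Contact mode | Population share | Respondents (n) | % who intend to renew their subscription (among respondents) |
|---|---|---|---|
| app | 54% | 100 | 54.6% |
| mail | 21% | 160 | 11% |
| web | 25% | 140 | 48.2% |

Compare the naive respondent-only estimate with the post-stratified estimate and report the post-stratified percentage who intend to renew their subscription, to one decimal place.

43.8%

Unadjusted (pooled respondent) estimate weights by respondent counts:
  (100/400)×54.6 + (160/400)×11 + (140/400)×48.2 = 34.92%
Reweighting by population contact mode shares:
  0.54×54.6 + 0.21×11 + 0.25×48.2 = 43.844%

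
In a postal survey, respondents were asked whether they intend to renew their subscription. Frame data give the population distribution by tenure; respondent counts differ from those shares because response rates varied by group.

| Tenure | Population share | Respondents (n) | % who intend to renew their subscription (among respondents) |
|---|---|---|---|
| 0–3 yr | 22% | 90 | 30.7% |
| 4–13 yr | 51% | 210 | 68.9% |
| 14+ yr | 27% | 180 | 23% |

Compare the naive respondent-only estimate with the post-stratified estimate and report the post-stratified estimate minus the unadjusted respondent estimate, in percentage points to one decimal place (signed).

+3.6 percentage points

Naive respondent-only estimate (weights = respondent counts):
  (90/480)×30.7 + (210/480)×68.9 + (180/480)×23 = 44.525%
Post-stratified estimate weights by population shares:
  0.22×30.7 + 0.51×68.9 + 0.27×23 = 48.103%
Difference = 48.103 − 44.525 = 3.578 pp.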